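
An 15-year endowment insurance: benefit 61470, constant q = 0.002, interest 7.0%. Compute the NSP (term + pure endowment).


Term component = 1106.932
Pure endowment = 15_p_x * v^15 * benefit = 0.970416 * 0.362446 * 61470 = 21620.4469
NSP = 22727.379


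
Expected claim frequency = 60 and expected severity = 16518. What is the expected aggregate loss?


E[S] = E[N] * E[X]
= 60 * 16518
= 991080


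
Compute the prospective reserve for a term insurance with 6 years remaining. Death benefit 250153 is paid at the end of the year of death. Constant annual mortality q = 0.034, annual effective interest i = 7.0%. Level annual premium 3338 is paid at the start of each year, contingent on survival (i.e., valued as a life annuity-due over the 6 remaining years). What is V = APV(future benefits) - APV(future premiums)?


v = 1/(1+i) = 0.934579
APV(future benefits) per unit = sum_{k=0}^{5} k_p_x * q * v^(k+1) = 0.14991
APV(future benefits) = 250153 * 0.14991 = 37500.4037
Life annuity-due factor ä_{x:6} = sum_{k=0}^{5} k_p_x * v^k = 4.717752
APV(future premiums) = 3338 * 4.717752 = 15747.8555
V = 37500.4037 - 15747.8555
= 21752.5482


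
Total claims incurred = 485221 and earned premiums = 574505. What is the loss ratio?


Loss ratio = claims / premiums
= 485221 / 574505
= 0.8446


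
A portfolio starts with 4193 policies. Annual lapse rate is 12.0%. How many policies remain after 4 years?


remaining = initial * (1 - lapse)^years
= 4193 * (1 - 0.12)^4
= 4193 * 0.599695
= 2514.5226


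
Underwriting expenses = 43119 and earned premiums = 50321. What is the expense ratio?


Expense ratio = expenses / premiums
= 43119 / 50321
= 0.8569


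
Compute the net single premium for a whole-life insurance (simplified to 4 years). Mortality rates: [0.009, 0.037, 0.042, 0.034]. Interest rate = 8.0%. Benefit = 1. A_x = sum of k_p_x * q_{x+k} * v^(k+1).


v = 0.925926
Year 0: k_p_x=1.0, q=0.009, term=0.008333
Year 1: k_p_x=0.991, q=0.037, term=0.031436
Year 2: k_p_x=0.954333, q=0.042, term=0.031818
Year 3: k_p_x=0.914251, q=0.034, term=0.022848
A_x = 0.0944


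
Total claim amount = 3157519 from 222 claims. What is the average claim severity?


severity = total / number
= 3157519 / 222
= 14223.0586


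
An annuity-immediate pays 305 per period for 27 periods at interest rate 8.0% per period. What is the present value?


PV = PMT * (1 - (1+i)^(-n)) / i
= 305 * (1 - (1+0.08)^(-27)) / 0.08
= 305 * (1 - 0.125187) / 0.08
= 305 * 10.935165
= 3335.2253


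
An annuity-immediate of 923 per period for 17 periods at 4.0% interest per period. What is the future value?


FV = PMT * ((1+i)^n - 1) / i
= 923 * ((1.04)^17 - 1) / 0.04
= 923 * (1.9479 - 1) / 0.04
= 21872.8039


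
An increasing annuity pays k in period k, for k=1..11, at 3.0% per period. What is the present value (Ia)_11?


(Ia)_n = sum_{k=1}^{n} k * v^k, v = 1/(1+i)
v = 0.970874
Sum computed term by term:
(Ia)_11 = 52.7856


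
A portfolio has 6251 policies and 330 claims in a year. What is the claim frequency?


frequency = claims / policies
= 330 / 6251
= 0.0528


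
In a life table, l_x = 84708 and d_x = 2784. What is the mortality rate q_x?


q_x = d_x / l_x
= 2784 / 84708
= 0.0329


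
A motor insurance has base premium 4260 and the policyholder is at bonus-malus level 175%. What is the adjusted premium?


adjusted = base * BM_level / 100
= 4260 * 175 / 100
= 4260 * 1.75
= 7455.0


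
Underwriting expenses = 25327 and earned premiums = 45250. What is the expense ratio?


Expense ratio = expenses / premiums
= 25327 / 45250
= 0.5597


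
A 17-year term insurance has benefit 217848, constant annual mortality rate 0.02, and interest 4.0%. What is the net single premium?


NSP = benefit * sum_{k=0}^{n-1} k_p_x * q * v^(k+1)
With constant q=0.02, v=0.961538
Sum = 0.211951
NSP = 217848 * 0.211951
= 46173.1147


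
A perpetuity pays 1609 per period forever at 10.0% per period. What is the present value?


PV = PMT / i
= 1609 / 0.1
= 16090.0


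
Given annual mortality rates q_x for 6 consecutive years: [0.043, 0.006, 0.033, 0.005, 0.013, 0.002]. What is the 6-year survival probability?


p_k = 1 - q_k for each year
Survival = product of (1 - q_k)
= 0.957 * 0.994 * 0.967 * 0.995 * 0.987 * 0.998
= 0.9016


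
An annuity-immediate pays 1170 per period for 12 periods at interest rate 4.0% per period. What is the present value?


PV = PMT * (1 - (1+i)^(-n)) / i
= 1170 * (1 - (1+0.04)^(-12)) / 0.04
= 1170 * (1 - 0.624597) / 0.04
= 1170 * 9.385074
= 10980.5363


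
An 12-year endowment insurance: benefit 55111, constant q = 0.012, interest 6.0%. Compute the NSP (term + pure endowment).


Term component = 5236.0497
Pure endowment = 12_p_x * v^12 * benefit = 0.865134 * 0.496969 * 55111 = 23694.7016
NSP = 28930.7513


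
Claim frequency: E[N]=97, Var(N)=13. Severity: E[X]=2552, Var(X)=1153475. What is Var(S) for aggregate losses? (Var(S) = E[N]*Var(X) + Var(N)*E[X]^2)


Var(S) = E[N]*Var(X) + Var(N)*E[X]^2
= 97*1153475 + 13*2552^2
= 111887075 + 84665152
= 1.9655e+08


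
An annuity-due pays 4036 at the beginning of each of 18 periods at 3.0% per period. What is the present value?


PV_due = PMT * (1-(1+i)^(-n))/i * (1+i)
PV_immediate = 55509.1788
PV_due = 55509.1788 * 1.03
= 57174.4542


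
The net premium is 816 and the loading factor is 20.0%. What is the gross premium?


Gross = net * (1 + loading)
= 816 * (1 + 0.2)
= 816 * 1.2
= 979.2


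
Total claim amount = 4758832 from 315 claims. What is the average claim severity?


severity = total / number
= 4758832 / 315
= 15107.4032


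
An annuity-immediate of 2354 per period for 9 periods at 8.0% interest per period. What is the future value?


FV = PMT * ((1+i)^n - 1) / i
= 2354 * ((1.08)^9 - 1) / 0.08
= 2354 * (1.999005 - 1) / 0.08
= 29395.7112


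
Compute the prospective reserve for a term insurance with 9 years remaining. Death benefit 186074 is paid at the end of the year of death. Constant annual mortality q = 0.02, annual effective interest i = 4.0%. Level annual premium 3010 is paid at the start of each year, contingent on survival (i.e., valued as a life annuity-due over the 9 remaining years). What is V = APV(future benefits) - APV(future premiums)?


v = 1/(1+i) = 0.961538
APV(future benefits) per unit = sum_{k=0}^{8} k_p_x * q * v^(k+1) = 0.138073
APV(future benefits) = 186074 * 0.138073 = 25691.8501
Life annuity-due factor ä_{x:9} = sum_{k=0}^{8} k_p_x * v^k = 7.179811
APV(future premiums) = 3010 * 7.179811 = 21611.232
V = 25691.8501 - 21611.232
= 4080.6181


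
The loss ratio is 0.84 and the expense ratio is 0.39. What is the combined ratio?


Combined ratio = loss ratio + expense ratio
= 0.84 + 0.39
= 1.23


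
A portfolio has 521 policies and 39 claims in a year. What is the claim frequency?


frequency = claims / policies
= 39 / 521
= 0.0749


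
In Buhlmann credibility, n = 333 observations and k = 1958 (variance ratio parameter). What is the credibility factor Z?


Z = n / (n + k)
= 333 / (333 + 1958)
= 333 / 2291
= 0.1454


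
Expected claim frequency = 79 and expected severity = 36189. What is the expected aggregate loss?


E[S] = E[N] * E[X]
= 79 * 36189
= 2.8589e+06


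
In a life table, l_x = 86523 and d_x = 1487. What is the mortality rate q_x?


q_x = d_x / l_x
= 1487 / 86523
= 0.0172


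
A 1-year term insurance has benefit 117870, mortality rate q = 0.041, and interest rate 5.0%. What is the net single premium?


NSP = benefit * q * v
v = 1/(1+i) = 0.952381
NSP = 117870 * 0.041 * 0.952381
= 4602.5429


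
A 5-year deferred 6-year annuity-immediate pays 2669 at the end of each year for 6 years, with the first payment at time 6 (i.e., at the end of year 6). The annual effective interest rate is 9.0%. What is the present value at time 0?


PV at time 5 of the 6-year annuity-immediate:
a_n = 2669 * (1-(1+0.09)^(-6))/0.09 = 11972.9167
Discount back 5 years to time 0:
PV = 11972.9167 * (1+0.09)^(-5)
= 11972.9167 * 0.649931
= 7781.5744


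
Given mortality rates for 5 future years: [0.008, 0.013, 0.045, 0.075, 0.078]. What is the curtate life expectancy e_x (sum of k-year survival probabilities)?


e_x = sum_{k=1}^{n} k_p_x
k_p_x values:
  1_p_x = 0.992
  2_p_x = 0.979104
  3_p_x = 0.935044
  4_p_x = 0.864916
  5_p_x = 0.797453
e_x = 4.5685


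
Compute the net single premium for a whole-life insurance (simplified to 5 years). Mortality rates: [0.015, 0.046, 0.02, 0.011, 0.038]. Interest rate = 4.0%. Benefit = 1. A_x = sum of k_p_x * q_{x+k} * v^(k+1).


v = 0.961538
Year 0: k_p_x=1.0, q=0.015, term=0.014423
Year 1: k_p_x=0.985, q=0.046, term=0.041892
Year 2: k_p_x=0.93969, q=0.02, term=0.016708
Year 3: k_p_x=0.920896, q=0.011, term=0.008659
Year 4: k_p_x=0.910766, q=0.038, term=0.028446
A_x = 0.1101


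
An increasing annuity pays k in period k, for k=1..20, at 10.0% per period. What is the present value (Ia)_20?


(Ia)_n = sum_{k=1}^{n} k * v^k, v = 1/(1+i)
v = 0.909091
Sum computed term by term:
(Ia)_20 = 63.9205


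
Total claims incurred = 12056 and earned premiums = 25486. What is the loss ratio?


Loss ratio = claims / premiums
= 12056 / 25486
= 0.473


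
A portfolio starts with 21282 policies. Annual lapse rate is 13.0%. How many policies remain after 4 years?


remaining = initial * (1 - lapse)^years
= 21282 * (1 - 0.13)^4
= 21282 * 0.572898
= 12192.4069


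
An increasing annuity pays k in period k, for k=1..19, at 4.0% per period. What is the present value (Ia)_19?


(Ia)_n = sum_{k=1}^{n} k * v^k, v = 1/(1+i)
v = 0.961538
Sum computed term by term:
(Ia)_19 = 116.0273


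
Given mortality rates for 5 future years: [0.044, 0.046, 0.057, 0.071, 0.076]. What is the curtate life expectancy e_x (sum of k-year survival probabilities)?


e_x = sum_{k=1}^{n} k_p_x
k_p_x values:
  1_p_x = 0.956
  2_p_x = 0.912024
  3_p_x = 0.860039
  4_p_x = 0.798976
  5_p_x = 0.738254
e_x = 4.2653


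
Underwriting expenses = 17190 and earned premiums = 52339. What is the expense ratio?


Expense ratio = expenses / premiums
= 17190 / 52339
= 0.3284


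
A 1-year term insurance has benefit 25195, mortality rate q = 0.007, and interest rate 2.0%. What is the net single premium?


NSP = benefit * q * v
v = 1/(1+i) = 0.980392
NSP = 25195 * 0.007 * 0.980392
= 172.9069


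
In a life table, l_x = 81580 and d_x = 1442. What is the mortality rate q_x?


q_x = d_x / l_x
= 1442 / 81580
= 0.0177


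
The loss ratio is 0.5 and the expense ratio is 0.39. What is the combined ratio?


Combined ratio = loss ratio + expense ratio
= 0.5 + 0.39
= 0.89


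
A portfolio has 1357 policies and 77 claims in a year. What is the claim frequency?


frequency = claims / policies
= 77 / 1357
= 0.0567


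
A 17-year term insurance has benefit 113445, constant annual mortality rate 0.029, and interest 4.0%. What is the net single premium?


NSP = benefit * sum_{k=0}^{n-1} k_p_x * q * v^(k+1)
With constant q=0.029, v=0.961538
Sum = 0.289459
NSP = 113445 * 0.289459
= 32837.715


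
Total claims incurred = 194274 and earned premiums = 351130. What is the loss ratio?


Loss ratio = claims / premiums
= 194274 / 351130
= 0.5533


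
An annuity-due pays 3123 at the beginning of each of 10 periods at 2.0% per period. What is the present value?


PV_due = PMT * (1-(1+i)^(-n))/i * (1+i)
PV_immediate = 28052.613
PV_due = 28052.613 * 1.02
= 28613.6652


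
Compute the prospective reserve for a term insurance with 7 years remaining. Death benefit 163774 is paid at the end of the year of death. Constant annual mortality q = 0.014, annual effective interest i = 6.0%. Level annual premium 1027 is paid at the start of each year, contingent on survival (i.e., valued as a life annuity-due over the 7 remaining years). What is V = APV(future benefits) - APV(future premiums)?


v = 1/(1+i) = 0.943396
APV(future benefits) per unit = sum_{k=0}^{6} k_p_x * q * v^(k+1) = 0.075192
APV(future benefits) = 163774 * 0.075192 = 12314.5152
Life annuity-due factor ä_{x:7} = sum_{k=0}^{6} k_p_x * v^k = 5.693118
APV(future premiums) = 1027 * 5.693118 = 5846.8323
V = 12314.5152 - 5846.8323
= 6467.6829


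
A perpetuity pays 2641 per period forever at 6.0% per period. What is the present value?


PV = PMT / i
= 2641 / 0.06
= 44016.6667


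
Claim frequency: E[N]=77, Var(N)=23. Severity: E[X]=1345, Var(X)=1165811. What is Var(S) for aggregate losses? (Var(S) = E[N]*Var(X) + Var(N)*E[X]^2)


Var(S) = E[N]*Var(X) + Var(N)*E[X]^2
= 77*1165811 + 23*1345^2
= 89767447 + 41607575
= 1.3138e+08


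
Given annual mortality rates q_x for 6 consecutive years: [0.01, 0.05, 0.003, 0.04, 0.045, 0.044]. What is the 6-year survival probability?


p_k = 1 - q_k for each year
Survival = product of (1 - q_k)
= 0.99 * 0.95 * 0.997 * 0.96 * 0.955 * 0.956
= 0.8218


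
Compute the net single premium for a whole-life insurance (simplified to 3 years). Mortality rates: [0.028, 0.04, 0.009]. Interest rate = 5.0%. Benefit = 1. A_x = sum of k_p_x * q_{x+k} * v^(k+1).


v = 0.952381
Year 0: k_p_x=1.0, q=0.028, term=0.026667
Year 1: k_p_x=0.972, q=0.04, term=0.035265
Year 2: k_p_x=0.93312, q=0.009, term=0.007255
A_x = 0.0692


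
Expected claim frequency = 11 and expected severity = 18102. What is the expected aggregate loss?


E[S] = E[N] * E[X]
= 11 * 18102
= 199122


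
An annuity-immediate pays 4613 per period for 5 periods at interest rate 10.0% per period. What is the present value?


PV = PMT * (1 - (1+i)^(-n)) / i
= 4613 * (1 - (1+0.1)^(-5)) / 0.1
= 4613 * (1 - 0.620921) / 0.1
= 4613 * 3.790787
= 17486.8994


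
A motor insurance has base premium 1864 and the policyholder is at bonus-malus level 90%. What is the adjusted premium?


adjusted = base * BM_level / 100
= 1864 * 90 / 100
= 1864 * 0.9
= 1677.6


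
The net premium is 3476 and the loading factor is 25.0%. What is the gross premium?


Gross = net * (1 + loading)
= 3476 * (1 + 0.25)
= 3476 * 1.25
= 4345.0


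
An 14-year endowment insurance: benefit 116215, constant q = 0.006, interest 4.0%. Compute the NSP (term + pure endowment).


Term component = 7112.1409
Pure endowment = 14_p_x * v^14 * benefit = 0.919199 * 0.577475 * 116215 = 61688.5863
NSP = 68800.7272


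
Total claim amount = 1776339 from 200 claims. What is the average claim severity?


severity = total / number
= 1776339 / 200
= 8881.695


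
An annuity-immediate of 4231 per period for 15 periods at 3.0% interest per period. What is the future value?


FV = PMT * ((1+i)^n - 1) / i
= 4231 * ((1.03)^15 - 1) / 0.03
= 4231 * (1.557967 - 1) / 0.03
= 78692.0047


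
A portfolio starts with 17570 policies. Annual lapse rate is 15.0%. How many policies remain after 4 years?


remaining = initial * (1 - lapse)^years
= 17570 * (1 - 0.15)^4
= 17570 * 0.522006
= 9171.6498


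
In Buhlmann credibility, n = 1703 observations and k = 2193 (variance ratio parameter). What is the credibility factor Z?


Z = n / (n + k)
= 1703 / (1703 + 2193)
= 1703 / 3896
= 0.4371


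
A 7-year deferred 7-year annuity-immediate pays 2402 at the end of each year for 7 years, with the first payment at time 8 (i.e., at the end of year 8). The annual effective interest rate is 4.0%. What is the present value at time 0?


PV at time 7 of the 7-year annuity-immediate:
a_n = 2402 * (1-(1+0.04)^(-7))/0.04 = 14416.9353
Discount back 7 years to time 0:
PV = 14416.9353 * (1+0.04)^(-7)
= 14416.9353 * 0.759918
= 10955.686


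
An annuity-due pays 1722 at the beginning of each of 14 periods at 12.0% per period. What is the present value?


PV_due = PMT * (1-(1+i)^(-n))/i * (1+i)
PV_immediate = 11413.7057
PV_due = 11413.7057 * 1.12
= 12783.3504


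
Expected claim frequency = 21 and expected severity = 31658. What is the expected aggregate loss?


E[S] = E[N] * E[X]
= 21 * 31658
= 664818


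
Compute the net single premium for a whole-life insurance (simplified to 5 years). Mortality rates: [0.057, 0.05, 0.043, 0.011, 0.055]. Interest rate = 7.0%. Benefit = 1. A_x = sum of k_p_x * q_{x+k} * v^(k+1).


v = 0.934579
Year 0: k_p_x=1.0, q=0.057, term=0.053271
Year 1: k_p_x=0.943, q=0.05, term=0.041183
Year 2: k_p_x=0.89585, q=0.043, term=0.031445
Year 3: k_p_x=0.857328, q=0.011, term=0.007195
Year 4: k_p_x=0.847898, q=0.055, term=0.03325
A_x = 0.1663


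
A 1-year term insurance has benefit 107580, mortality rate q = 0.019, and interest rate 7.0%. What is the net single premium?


NSP = benefit * q * v
v = 1/(1+i) = 0.934579
NSP = 107580 * 0.019 * 0.934579
= 1910.2991


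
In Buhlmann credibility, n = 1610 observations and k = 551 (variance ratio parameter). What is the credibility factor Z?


Z = n / (n + k)
= 1610 / (1610 + 551)
= 1610 / 2161
= 0.745


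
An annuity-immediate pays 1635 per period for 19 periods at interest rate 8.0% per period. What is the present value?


PV = PMT * (1 - (1+i)^(-n)) / i
= 1635 * (1 - (1+0.08)^(-19)) / 0.08
= 1635 * (1 - 0.231712) / 0.08
= 1635 * 9.603599
= 15701.8847


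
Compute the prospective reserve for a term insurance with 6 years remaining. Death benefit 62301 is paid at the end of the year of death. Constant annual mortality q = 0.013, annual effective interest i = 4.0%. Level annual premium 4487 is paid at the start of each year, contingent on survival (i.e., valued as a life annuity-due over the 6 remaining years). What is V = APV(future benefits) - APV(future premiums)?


v = 1/(1+i) = 0.961538
APV(future benefits) per unit = sum_{k=0}^{5} k_p_x * q * v^(k+1) = 0.06607
APV(future benefits) = 62301 * 0.06607 = 4116.2063
Life annuity-due factor ä_{x:6} = sum_{k=0}^{5} k_p_x * v^k = 5.285573
APV(future premiums) = 4487 * 5.285573 = 23716.3676
V = 4116.2063 - 23716.3676
= -19600.1613


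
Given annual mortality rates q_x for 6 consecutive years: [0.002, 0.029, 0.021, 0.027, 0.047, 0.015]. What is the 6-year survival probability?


p_k = 1 - q_k for each year
Survival = product of (1 - q_k)
= 0.998 * 0.971 * 0.979 * 0.973 * 0.953 * 0.985
= 0.8665


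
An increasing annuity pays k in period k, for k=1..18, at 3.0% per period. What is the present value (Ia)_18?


(Ia)_n = sum_{k=1}^{n} k * v^k, v = 1/(1+i)
v = 0.970874
Sum computed term by term:
(Ia)_18 = 119.7672


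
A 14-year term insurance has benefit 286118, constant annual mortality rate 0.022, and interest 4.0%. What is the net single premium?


NSP = benefit * sum_{k=0}^{n-1} k_p_x * q * v^(k+1)
With constant q=0.022, v=0.961538
Sum = 0.204764
NSP = 286118 * 0.204764
= 58586.5973


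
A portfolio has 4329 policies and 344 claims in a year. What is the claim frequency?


frequency = claims / policies
= 344 / 4329
= 0.0795


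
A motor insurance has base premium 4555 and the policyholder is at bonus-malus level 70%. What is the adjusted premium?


adjusted = base * BM_level / 100
= 4555 * 70 / 100
= 4555 * 0.7
= 3188.5


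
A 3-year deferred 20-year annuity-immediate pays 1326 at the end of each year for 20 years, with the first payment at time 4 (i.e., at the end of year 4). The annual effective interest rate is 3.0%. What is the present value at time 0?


PV at time 3 of the 20-year annuity-immediate:
a_n = 1326 * (1-(1+0.03)^(-20))/0.03 = 19727.5317
Discount back 3 years to time 0:
PV = 19727.5317 * (1+0.03)^(-3)
= 19727.5317 * 0.915142
= 18053.4861


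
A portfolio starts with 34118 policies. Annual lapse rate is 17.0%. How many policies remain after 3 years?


remaining = initial * (1 - lapse)^years
= 34118 * (1 - 0.17)^3
= 34118 * 0.571787
= 19508.2289


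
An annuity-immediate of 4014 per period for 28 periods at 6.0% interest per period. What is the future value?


FV = PMT * ((1+i)^n - 1) / i
= 4014 * ((1.06)^28 - 1) / 0.06
= 4014 * (5.111687 - 1) / 0.06
= 275071.84


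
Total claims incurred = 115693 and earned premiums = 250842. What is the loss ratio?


Loss ratio = claims / premiums
= 115693 / 250842
= 0.4612


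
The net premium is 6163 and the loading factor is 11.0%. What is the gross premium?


Gross = net * (1 + loading)
= 6163 * (1 + 0.11)
= 6163 * 1.11
= 6840.93


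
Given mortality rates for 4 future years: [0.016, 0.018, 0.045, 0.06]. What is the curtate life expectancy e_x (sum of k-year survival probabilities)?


e_x = sum_{k=1}^{n} k_p_x
k_p_x values:
  1_p_x = 0.984
  2_p_x = 0.966288
  3_p_x = 0.922805
  4_p_x = 0.867437
e_x = 3.7405


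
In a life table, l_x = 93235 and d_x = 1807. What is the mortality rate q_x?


q_x = d_x / l_x
= 1807 / 93235
= 0.0194


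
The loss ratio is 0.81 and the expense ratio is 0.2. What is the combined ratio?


Combined ratio = loss ratio + expense ratio
= 0.81 + 0.2
= 1.01


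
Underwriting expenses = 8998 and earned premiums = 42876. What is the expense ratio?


Expense ratio = expenses / premiums
= 8998 / 42876
= 0.2099


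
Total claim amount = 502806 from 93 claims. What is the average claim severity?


severity = total / number
= 502806 / 93
= 5406.5161


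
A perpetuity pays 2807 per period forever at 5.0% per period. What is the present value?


PV = PMT / i
= 2807 / 0.05
= 56140.0


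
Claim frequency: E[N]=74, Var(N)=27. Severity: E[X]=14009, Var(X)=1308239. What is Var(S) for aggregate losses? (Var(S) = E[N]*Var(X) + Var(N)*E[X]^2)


Var(S) = E[N]*Var(X) + Var(N)*E[X]^2
= 74*1308239 + 27*14009^2
= 96809686 + 5298806187
= 5.3956e+09


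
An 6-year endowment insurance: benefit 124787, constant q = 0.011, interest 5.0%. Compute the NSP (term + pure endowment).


Term component = 6789.0296
Pure endowment = 6_p_x * v^6 * benefit = 0.935789 * 0.746215 * 124787 = 87138.7447
NSP = 93927.7743


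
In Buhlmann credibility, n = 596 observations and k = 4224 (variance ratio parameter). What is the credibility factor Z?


Z = n / (n + k)
= 596 / (596 + 4224)
= 596 / 4820
= 0.1237


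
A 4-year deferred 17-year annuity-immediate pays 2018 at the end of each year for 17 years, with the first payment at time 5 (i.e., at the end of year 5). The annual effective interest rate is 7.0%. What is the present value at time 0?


PV at time 4 of the 17-year annuity-immediate:
a_n = 2018 * (1-(1+0.07)^(-17))/0.07 = 19702.184
Discount back 4 years to time 0:
PV = 19702.184 * (1+0.07)^(-4)
= 19702.184 * 0.762895
= 15030.7018


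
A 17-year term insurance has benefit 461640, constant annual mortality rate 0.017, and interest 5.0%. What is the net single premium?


NSP = benefit * sum_{k=0}^{n-1} k_p_x * q * v^(k+1)
With constant q=0.017, v=0.952381
Sum = 0.17102
NSP = 461640 * 0.17102
= 78949.6057


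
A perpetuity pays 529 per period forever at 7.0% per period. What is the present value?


PV = PMT / i
= 529 / 0.07
= 7557.1429


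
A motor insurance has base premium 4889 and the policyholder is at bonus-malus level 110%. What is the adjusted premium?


adjusted = base * BM_level / 100
= 4889 * 110 / 100
= 4889 * 1.1
= 5377.9


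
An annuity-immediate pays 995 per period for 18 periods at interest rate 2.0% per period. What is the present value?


PV = PMT * (1 - (1+i)^(-n)) / i
= 995 * (1 - (1+0.02)^(-18)) / 0.02
= 995 * (1 - 0.700159) / 0.02
= 995 * 14.992031
= 14917.0711


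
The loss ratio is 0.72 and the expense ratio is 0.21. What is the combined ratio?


Combined ratio = loss ratio + expense ratio
= 0.72 + 0.21
= 0.93


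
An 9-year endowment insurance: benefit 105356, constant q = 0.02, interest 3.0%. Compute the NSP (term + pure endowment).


Term component = 15213.4808
Pure endowment = 9_p_x * v^9 * benefit = 0.833748 * 0.766417 * 105356 = 67322.2981
NSP = 82535.7789


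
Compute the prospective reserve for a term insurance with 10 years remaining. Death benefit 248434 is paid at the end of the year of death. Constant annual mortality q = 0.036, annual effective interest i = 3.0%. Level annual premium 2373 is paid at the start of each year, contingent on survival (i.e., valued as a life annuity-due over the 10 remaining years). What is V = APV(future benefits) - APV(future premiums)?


v = 1/(1+i) = 0.970874
APV(future benefits) per unit = sum_{k=0}^{9} k_p_x * q * v^(k+1) = 0.264163
APV(future benefits) = 248434 * 0.264163 = 65627.0743
Life annuity-due factor ä_{x:10} = sum_{k=0}^{9} k_p_x * v^k = 7.557997
APV(future premiums) = 2373 * 7.557997 = 17935.1277
V = 65627.0743 - 17935.1277
= 47691.9466


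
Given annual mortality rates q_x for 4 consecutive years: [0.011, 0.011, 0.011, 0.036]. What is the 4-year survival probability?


p_k = 1 - q_k for each year
Survival = product of (1 - q_k)
= 0.989 * 0.989 * 0.989 * 0.964
= 0.9325


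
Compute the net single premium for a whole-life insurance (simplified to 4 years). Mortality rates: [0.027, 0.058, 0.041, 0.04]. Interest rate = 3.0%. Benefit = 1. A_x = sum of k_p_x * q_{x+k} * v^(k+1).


v = 0.970874
Year 0: k_p_x=1.0, q=0.027, term=0.026214
Year 1: k_p_x=0.973, q=0.058, term=0.053194
Year 2: k_p_x=0.916566, q=0.041, term=0.03439
Year 3: k_p_x=0.878987, q=0.04, term=0.031239
A_x = 0.145


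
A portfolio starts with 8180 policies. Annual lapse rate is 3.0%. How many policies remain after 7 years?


remaining = initial * (1 - lapse)^years
= 8180 * (1 - 0.03)^7
= 8180 * 0.807983
= 6609.2997


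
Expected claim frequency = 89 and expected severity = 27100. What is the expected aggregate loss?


E[S] = E[N] * E[X]
= 89 * 27100
= 2.4119e+06


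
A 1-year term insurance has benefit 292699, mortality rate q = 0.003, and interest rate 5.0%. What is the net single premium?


NSP = benefit * q * v
v = 1/(1+i) = 0.952381
NSP = 292699 * 0.003 * 0.952381
= 836.2829


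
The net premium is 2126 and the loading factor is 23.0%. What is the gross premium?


Gross = net * (1 + loading)
= 2126 * (1 + 0.23)
= 2126 * 1.23
= 2614.98


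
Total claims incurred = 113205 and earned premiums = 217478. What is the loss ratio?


Loss ratio = claims / premiums
= 113205 / 217478
= 0.5205


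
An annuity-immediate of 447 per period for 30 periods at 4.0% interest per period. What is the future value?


FV = PMT * ((1+i)^n - 1) / i
= 447 * ((1.04)^30 - 1) / 0.04
= 447 * (3.243398 - 1) / 0.04
= 25069.9672


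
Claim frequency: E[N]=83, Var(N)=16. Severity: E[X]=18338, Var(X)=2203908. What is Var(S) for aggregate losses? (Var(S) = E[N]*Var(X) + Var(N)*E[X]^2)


Var(S) = E[N]*Var(X) + Var(N)*E[X]^2
= 83*2203908 + 16*18338^2
= 182924364 + 5380515904
= 5.5634e+09


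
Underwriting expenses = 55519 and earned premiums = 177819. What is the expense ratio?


Expense ratio = expenses / premiums
= 55519 / 177819
= 0.3122


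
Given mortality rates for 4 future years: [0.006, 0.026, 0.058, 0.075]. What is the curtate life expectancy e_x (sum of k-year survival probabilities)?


e_x = sum_{k=1}^{n} k_p_x
k_p_x values:
  1_p_x = 0.994
  2_p_x = 0.968156
  3_p_x = 0.912003
  4_p_x = 0.843603
e_x = 3.7178


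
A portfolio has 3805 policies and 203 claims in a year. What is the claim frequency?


frequency = claims / policies
= 203 / 3805
= 0.0534


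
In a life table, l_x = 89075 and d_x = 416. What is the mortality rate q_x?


q_x = d_x / l_x
= 416 / 89075
= 0.0047


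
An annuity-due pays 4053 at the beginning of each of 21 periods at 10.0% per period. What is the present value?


PV_due = PMT * (1-(1+i)^(-n))/i * (1+i)
PV_immediate = 35053.158
PV_due = 35053.158 * 1.1
= 38558.4738


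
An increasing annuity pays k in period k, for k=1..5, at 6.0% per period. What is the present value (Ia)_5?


(Ia)_n = sum_{k=1}^{n} k * v^k, v = 1/(1+i)
v = 0.943396
Sum computed term by term:
(Ia)_5 = 12.1469


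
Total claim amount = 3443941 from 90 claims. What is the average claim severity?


severity = total / number
= 3443941 / 90
= 38266.0111


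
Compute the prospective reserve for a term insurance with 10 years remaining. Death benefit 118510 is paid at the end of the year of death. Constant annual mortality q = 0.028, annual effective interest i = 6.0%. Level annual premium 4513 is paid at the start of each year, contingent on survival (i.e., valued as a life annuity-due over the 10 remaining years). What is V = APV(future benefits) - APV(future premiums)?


v = 1/(1+i) = 0.943396
APV(future benefits) per unit = sum_{k=0}^{9} k_p_x * q * v^(k+1) = 0.184436
APV(future benefits) = 118510 * 0.184436 = 21857.5416
Life annuity-due factor ä_{x:10} = sum_{k=0}^{9} k_p_x * v^k = 6.98223
APV(future premiums) = 4513 * 6.98223 = 31510.8039
V = 21857.5416 - 31510.8039
= -9653.2623


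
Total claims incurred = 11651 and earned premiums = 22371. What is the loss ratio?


Loss ratio = claims / premiums
= 11651 / 22371
= 0.5208


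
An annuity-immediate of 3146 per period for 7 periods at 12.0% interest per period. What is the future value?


FV = PMT * ((1+i)^n - 1) / i
= 3146 * ((1.12)^7 - 1) / 0.12
= 3146 * (2.210681 - 1) / 0.12
= 31740.0309


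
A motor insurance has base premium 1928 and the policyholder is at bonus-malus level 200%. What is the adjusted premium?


adjusted = base * BM_level / 100
= 1928 * 200 / 100
= 1928 * 2.0
= 3856.0


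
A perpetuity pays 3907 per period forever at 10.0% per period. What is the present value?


PV = PMT / i
= 3907 / 0.1
= 39070.0


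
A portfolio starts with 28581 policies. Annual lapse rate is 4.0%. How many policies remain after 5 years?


remaining = initial * (1 - lapse)^years
= 28581 * (1 - 0.04)^5
= 28581 * 0.815373
= 23304.1671


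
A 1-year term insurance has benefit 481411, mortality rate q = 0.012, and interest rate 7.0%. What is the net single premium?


NSP = benefit * q * v
v = 1/(1+i) = 0.934579
NSP = 481411 * 0.012 * 0.934579
= 5399.0019


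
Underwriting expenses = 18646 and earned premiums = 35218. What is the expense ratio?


Expense ratio = expenses / premiums
= 18646 / 35218
= 0.5294


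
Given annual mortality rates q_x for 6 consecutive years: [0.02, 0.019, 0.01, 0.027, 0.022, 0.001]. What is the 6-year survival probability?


p_k = 1 - q_k for each year
Survival = product of (1 - q_k)
= 0.98 * 0.981 * 0.99 * 0.973 * 0.978 * 0.999
= 0.9048


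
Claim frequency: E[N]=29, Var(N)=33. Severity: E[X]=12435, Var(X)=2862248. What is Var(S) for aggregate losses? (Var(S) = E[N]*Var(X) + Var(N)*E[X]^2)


Var(S) = E[N]*Var(X) + Var(N)*E[X]^2
= 29*2862248 + 33*12435^2
= 83005192 + 5102764425
= 5.1858e+09


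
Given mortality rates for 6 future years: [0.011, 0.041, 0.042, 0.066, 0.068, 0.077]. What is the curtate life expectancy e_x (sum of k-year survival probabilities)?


e_x = sum_{k=1}^{n} k_p_x
k_p_x values:
  1_p_x = 0.989
  2_p_x = 0.948451
  3_p_x = 0.908616
  4_p_x = 0.848647
  5_p_x = 0.790939
  6_p_x = 0.730037
e_x = 5.2157


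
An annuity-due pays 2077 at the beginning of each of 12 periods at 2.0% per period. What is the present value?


PV_due = PMT * (1-(1+i)^(-n))/i * (1+i)
PV_immediate = 21964.9837
PV_due = 21964.9837 * 1.02
= 22404.2834


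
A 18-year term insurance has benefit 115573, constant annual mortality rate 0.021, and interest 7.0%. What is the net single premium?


NSP = benefit * sum_{k=0}^{n-1} k_p_x * q * v^(k+1)
With constant q=0.021, v=0.934579
Sum = 0.184172
NSP = 115573 * 0.184172
= 21285.3323


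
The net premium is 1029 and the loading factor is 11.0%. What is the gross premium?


Gross = net * (1 + loading)
= 1029 * (1 + 0.11)
= 1029 * 1.11
= 1142.19


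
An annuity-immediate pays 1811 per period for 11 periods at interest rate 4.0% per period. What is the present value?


PV = PMT * (1 - (1+i)^(-n)) / i
= 1811 * (1 - (1+0.04)^(-11)) / 0.04
= 1811 * (1 - 0.649581) / 0.04
= 1811 * 8.760477
= 15865.2233


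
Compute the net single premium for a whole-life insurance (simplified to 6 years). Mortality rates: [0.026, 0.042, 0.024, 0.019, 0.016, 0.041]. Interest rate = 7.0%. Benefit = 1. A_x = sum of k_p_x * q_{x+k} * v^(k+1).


v = 0.934579
Year 0: k_p_x=1.0, q=0.026, term=0.024299
Year 1: k_p_x=0.974, q=0.042, term=0.035731
Year 2: k_p_x=0.933092, q=0.024, term=0.01828
Year 3: k_p_x=0.910698, q=0.019, term=0.013201
Year 4: k_p_x=0.893395, q=0.016, term=0.010192
Year 5: k_p_x=0.8791, q=0.041, term=0.024017
A_x = 0.1257


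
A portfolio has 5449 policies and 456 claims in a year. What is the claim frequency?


frequency = claims / policies
= 456 / 5449
= 0.0837


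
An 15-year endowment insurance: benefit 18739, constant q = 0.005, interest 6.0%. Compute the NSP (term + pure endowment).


Term component = 883.5552
Pure endowment = 15_p_x * v^15 * benefit = 0.927569 * 0.417265 * 18739 = 7252.7823
NSP = 8136.3375


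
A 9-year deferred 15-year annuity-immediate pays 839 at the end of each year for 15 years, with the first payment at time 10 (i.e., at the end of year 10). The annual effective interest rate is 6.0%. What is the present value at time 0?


PV at time 9 of the 15-year annuity-immediate:
a_n = 839 * (1-(1+0.06)^(-15))/0.06 = 8148.5769
Discount back 9 years to time 0:
PV = 8148.5769 * (1+0.06)^(-9)
= 8148.5769 * 0.591898
= 4823.1301


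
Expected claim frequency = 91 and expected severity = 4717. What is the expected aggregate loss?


E[S] = E[N] * E[X]
= 91 * 4717
= 429247


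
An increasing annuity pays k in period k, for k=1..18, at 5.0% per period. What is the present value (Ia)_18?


(Ia)_n = sum_{k=1}^{n} k * v^k, v = 1/(1+i)
v = 0.952381
Sum computed term by term:
(Ia)_18 = 95.8939


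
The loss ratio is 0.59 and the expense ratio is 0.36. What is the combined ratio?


Combined ratio = loss ratio + expense ratio
= 0.59 + 0.36
= 0.95


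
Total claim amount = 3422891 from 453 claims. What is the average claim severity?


severity = total / number
= 3422891 / 453
= 7556.0508


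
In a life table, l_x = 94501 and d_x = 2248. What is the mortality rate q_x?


q_x = d_x / l_x
= 2248 / 94501
= 0.0238


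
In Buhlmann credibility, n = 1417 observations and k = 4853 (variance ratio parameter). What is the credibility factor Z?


Z = n / (n + k)
= 1417 / (1417 + 4853)
= 1417 / 6270
= 0.226


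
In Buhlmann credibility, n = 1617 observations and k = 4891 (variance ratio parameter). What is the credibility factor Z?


Z = n / (n + k)
= 1617 / (1617 + 4891)
= 1617 / 6508
= 0.2485


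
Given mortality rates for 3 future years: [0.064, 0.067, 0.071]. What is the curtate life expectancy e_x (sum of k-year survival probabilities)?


e_x = sum_{k=1}^{n} k_p_x
k_p_x values:
  1_p_x = 0.936
  2_p_x = 0.873288
  3_p_x = 0.811285
e_x = 2.6206


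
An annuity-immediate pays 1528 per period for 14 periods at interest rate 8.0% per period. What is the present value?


PV = PMT * (1 - (1+i)^(-n)) / i
= 1528 * (1 - (1+0.08)^(-14)) / 0.08
= 1528 * (1 - 0.340461) / 0.08
= 1528 * 8.244237
= 12597.1941


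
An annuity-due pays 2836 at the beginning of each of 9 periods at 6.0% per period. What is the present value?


PV_due = PMT * (1-(1+i)^(-n))/i * (1+i)
PV_immediate = 19289.5993
PV_due = 19289.5993 * 1.06
= 20446.9752


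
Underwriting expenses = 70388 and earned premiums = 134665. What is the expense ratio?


Expense ratio = expenses / premiums
= 70388 / 134665
= 0.5227


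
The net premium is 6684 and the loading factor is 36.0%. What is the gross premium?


Gross = net * (1 + loading)
= 6684 * (1 + 0.36)
= 6684 * 1.36
= 9090.24


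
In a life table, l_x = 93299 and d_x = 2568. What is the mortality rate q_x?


q_x = d_x / l_x
= 2568 / 93299
= 0.0275


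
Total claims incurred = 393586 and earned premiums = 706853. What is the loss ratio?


Loss ratio = claims / premiums
= 393586 / 706853
= 0.5568


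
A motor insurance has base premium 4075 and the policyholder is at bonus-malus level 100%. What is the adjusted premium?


adjusted = base * BM_level / 100
= 4075 * 100 / 100
= 4075 * 1.0
= 4075.0


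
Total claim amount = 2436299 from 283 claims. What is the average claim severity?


severity = total / number
= 2436299 / 283
= 8608.8304


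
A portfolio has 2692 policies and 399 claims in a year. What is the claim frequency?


frequency = claims / policies
= 399 / 2692
= 0.1482


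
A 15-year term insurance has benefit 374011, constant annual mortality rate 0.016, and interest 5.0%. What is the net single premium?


NSP = benefit * sum_{k=0}^{n-1} k_p_x * q * v^(k+1)
With constant q=0.016, v=0.952381
Sum = 0.150873
NSP = 374011 * 0.150873
= 56428.2566


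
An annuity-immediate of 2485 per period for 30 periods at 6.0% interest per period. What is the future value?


FV = PMT * ((1+i)^n - 1) / i
= 2485 * ((1.06)^30 - 1) / 0.06
= 2485 * (5.743491 - 1) / 0.06
= 196459.5927


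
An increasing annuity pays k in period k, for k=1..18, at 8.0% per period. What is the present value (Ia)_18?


(Ia)_n = sum_{k=1}^{n} k * v^k, v = 1/(1+i)
v = 0.925926
Sum computed term by term:
(Ia)_18 = 70.2144


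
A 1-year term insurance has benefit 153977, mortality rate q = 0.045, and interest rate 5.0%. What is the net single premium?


NSP = benefit * q * v
v = 1/(1+i) = 0.952381
NSP = 153977 * 0.045 * 0.952381
= 6599.0143


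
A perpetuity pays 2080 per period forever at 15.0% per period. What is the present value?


PV = PMT / i
= 2080 / 0.15
= 13866.6667


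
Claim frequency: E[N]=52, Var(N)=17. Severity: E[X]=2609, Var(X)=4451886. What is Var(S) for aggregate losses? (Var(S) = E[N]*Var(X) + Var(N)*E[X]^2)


Var(S) = E[N]*Var(X) + Var(N)*E[X]^2
= 52*4451886 + 17*2609^2
= 231498072 + 115716977
= 3.4722e+08


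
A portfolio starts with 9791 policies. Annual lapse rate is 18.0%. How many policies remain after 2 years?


remaining = initial * (1 - lapse)^years
= 9791 * (1 - 0.18)^2
= 9791 * 0.6724
= 6583.4684


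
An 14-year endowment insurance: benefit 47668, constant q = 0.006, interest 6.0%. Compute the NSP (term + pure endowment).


Term component = 2571.6346
Pure endowment = 14_p_x * v^14 * benefit = 0.919199 * 0.442301 * 47668 = 19380.019
NSP = 21951.6536


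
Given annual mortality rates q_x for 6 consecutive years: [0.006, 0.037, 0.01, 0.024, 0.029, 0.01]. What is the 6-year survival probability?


p_k = 1 - q_k for each year
Survival = product of (1 - q_k)
= 0.994 * 0.963 * 0.99 * 0.976 * 0.971 * 0.99
= 0.8891


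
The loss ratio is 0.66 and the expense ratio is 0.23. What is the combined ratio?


Combined ratio = loss ratio + expense ratio
= 0.66 + 0.23
= 0.89


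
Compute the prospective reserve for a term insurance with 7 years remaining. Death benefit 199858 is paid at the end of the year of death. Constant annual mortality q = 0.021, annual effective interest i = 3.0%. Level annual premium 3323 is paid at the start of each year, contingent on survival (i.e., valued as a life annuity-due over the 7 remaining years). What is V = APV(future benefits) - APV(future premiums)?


v = 1/(1+i) = 0.970874
APV(future benefits) per unit = sum_{k=0}^{6} k_p_x * q * v^(k+1) = 0.123184
APV(future benefits) = 199858 * 0.123184 = 24619.295
Life annuity-due factor ä_{x:7} = sum_{k=0}^{6} k_p_x * v^k = 6.041879
APV(future premiums) = 3323 * 6.041879 = 20077.1631
V = 24619.295 - 20077.1631
= 4542.1319


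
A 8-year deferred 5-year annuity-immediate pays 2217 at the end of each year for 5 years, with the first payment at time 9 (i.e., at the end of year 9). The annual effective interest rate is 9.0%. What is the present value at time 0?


PV at time 8 of the 5-year annuity-immediate:
a_n = 2217 * (1-(1+0.09)^(-5))/0.09 = 8623.3569
Discount back 8 years to time 0:
PV = 8623.3569 * (1+0.09)^(-8)
= 8623.3569 * 0.501866
= 4327.772


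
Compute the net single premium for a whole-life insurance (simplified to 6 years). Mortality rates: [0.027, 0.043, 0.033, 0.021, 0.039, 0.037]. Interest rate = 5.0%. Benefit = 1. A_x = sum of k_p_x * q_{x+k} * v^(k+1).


v = 0.952381
Year 0: k_p_x=1.0, q=0.027, term=0.025714
Year 1: k_p_x=0.973, q=0.043, term=0.037949
Year 2: k_p_x=0.931161, q=0.033, term=0.026544
Year 3: k_p_x=0.900433, q=0.021, term=0.015557
Year 4: k_p_x=0.881524, q=0.039, term=0.026937
Year 5: k_p_x=0.847144, q=0.037, term=0.02339
A_x = 0.1561
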